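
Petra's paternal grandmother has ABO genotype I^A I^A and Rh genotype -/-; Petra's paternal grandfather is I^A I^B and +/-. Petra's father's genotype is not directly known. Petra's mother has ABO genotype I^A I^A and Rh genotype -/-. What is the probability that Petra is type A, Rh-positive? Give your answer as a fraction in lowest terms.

3/16

Petra's father's ABO genotype from I^A I^A × I^A I^B: 1/2 I^A I^A, 1/2 I^A I^B.
Crossing each possibility with the mother I^A I^A and summing P(type A): 1/2·1 + 1/2·1/2 = 3/4.
Similarly for Rh via the father's Rh distribution: P(Rh+) = 1/4.
Independent loci: 3/4 × 1/4 = 3/16.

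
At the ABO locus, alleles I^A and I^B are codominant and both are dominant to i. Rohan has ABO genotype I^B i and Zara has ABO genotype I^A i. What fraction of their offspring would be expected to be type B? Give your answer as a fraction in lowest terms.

ABO cross I^B i × I^A i → offspring phenotypes: 1/4 O, 1/4 A, 1/4 B, 1/4 AB.
So P(type B) = 1/4.

1/4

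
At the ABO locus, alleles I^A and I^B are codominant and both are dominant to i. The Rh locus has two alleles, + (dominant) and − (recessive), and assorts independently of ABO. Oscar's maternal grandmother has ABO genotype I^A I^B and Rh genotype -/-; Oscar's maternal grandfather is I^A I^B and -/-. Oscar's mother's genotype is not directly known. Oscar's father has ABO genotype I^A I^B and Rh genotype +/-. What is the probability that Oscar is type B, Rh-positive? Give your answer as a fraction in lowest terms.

Oscar's mother's ABO genotype from I^A I^B × I^A I^B: 1/4 I^A I^A, 1/2 I^A I^B, 1/4 I^B I^B.
Crossing each possibility with the father I^A I^B and summing P(type B): 1/4·0 + 1/2·1/4 + 1/4·1/2 = 1/4.
Similarly for Rh via the mother's Rh distribution: P(Rh+) = 1/2.
Independent loci: 1/4 × 1/2 = 1/8.

1/8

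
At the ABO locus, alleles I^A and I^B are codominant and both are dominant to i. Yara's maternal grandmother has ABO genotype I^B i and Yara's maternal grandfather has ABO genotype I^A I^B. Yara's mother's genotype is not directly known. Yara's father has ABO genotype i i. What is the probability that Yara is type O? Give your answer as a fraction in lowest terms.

1/4

Yara's mother's ABO genotype from I^B i × I^A I^B: 1/4 I^A I^B, 1/4 I^A i, 1/4 I^B I^B, 1/4 I^B i.
Crossing each possibility with the father i i and summing P(type O): 1/4·0 + 1/4·1/2 + 1/4·0 + 1/4·1/2 = 1/4.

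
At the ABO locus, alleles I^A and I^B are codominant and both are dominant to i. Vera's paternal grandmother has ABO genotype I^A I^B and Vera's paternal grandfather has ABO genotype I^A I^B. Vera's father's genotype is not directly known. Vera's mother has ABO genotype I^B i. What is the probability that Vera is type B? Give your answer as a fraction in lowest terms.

Vera's father's ABO genotype from I^A I^B × I^A I^B: 1/4 I^A I^A, 1/2 I^A I^B, 1/4 I^B I^B.
Crossing each possibility with the mother I^B i and summing P(type B): 1/4·0 + 1/2·1/2 + 1/4·1 = 1/2.

1/2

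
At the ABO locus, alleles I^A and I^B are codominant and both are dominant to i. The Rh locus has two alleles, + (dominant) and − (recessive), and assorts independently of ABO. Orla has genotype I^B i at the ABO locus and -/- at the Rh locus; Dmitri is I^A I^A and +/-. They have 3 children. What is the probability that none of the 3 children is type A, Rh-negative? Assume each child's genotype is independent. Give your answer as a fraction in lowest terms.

27/64

ABO cross I^B i × I^A I^A → 1/2 A, 1/2 AB.
Rh cross -/- × +/- → 1/2 Rh+, 1/2 Rh-; so P(type A, Rh-negative) = 1/2 × 1/2 = 1/4 per child.
P(not type A, Rh-negative) = 3/4 for one child; (3/4)^3 = 27/64.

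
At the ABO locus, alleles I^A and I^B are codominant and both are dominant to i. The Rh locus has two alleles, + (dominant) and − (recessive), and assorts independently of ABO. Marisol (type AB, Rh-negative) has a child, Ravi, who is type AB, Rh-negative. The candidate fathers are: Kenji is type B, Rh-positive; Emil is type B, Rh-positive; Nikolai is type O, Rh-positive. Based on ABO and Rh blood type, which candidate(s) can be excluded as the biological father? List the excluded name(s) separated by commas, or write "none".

A candidate is excluded only if no genotype consistent with his phenotype could produce a type AB, Rh-negative child with a type AB, Rh-negative mother.
Nikolai (type O, Rh+): no genotype consistent with that phenotype can produce a type-AB Rh- child with a type-AB mother.

Nikolai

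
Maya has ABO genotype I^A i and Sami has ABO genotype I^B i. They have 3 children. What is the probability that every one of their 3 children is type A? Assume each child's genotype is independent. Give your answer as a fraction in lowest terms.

1/64

ABO cross I^A i × I^B i → 1/4 O, 1/4 A, 1/4 B, 1/4 AB.
So P(type A) = 1/4 per child.
All 3 independent: (1/4)^3 = 1/64.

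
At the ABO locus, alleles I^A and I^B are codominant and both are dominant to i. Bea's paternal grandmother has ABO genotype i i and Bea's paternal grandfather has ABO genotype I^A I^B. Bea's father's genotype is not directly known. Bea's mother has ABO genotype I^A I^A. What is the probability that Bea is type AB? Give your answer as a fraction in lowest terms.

1/4

Bea's father's ABO genotype from i i × I^A I^B: 1/2 I^A i, 1/2 I^B i.
Crossing each possibility with the mother I^A I^A and summing P(type AB): 1/2·0 + 1/2·1/2 = 1/4.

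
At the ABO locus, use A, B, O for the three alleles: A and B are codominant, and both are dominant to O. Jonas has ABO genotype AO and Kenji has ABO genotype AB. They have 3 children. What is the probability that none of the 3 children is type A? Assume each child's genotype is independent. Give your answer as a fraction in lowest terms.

1/8

ABO cross AO × AB → 1/2 A, 1/4 B, 1/4 AB.
So P(type A) = 1/2 per child.
P(not type A) = 1/2 for one child; (1/2)^3 = 1/8.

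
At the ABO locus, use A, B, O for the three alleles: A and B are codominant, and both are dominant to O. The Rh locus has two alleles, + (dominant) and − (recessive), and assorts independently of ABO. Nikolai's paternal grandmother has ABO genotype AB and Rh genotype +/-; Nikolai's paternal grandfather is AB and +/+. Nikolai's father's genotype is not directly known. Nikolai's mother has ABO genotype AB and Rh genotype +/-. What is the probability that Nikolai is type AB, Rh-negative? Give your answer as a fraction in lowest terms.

Nikolai's father's ABO genotype from AB × AB: 1/4 AA, 1/2 AB, 1/4 BB.
Crossing each possibility with the mother AB and summing P(type AB): 1/4·1/2 + 1/2·1/2 + 1/4·1/2 = 1/2.
Similarly for Rh via the father's Rh distribution: P(Rh-) = 1/8.
Independent loci: 1/2 × 1/8 = 1/16.

1/16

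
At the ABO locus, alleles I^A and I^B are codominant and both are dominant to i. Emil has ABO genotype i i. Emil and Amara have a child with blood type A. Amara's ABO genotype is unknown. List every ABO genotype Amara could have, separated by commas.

I^A I^A, I^A I^B, I^A i

For each candidate genotype of Amara, check whether crossing it with i i can produce every observed child phenotype.
  I^A I^A → possible child types {A} ✓
  I^A I^B → possible child types {A, B} ✓
  I^A i → possible child types {O, A} ✓
  I^B I^B → possible child types {B} ✗
  I^B i → possible child types {O, B} ✗
  i i → possible child types {O} ✗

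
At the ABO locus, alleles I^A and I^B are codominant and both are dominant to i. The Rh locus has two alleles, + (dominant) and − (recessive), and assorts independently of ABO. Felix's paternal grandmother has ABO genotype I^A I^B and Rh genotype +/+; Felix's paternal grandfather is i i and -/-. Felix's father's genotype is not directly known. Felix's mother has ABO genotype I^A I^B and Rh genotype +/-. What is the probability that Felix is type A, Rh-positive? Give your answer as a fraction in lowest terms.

Felix's father's ABO genotype from I^A I^B × i i: 1/2 I^A i, 1/2 I^B i.
Crossing each possibility with the mother I^A I^B and summing P(type A): 1/2·1/2 + 1/2·1/4 = 3/8.
Similarly for Rh via the father's Rh distribution: P(Rh+) = 3/4.
Independent loci: 3/8 × 3/4 = 9/32.

9/32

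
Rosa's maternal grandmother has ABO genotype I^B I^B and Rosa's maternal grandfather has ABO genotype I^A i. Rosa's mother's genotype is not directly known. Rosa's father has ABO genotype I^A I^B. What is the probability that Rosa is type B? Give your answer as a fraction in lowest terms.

3/8

Rosa's mother's ABO genotype from I^B I^B × I^A i: 1/2 I^A I^B, 1/2 I^B i.
Crossing each possibility with the father I^A I^B and summing P(type B): 1/2·1/4 + 1/2·1/2 = 3/8.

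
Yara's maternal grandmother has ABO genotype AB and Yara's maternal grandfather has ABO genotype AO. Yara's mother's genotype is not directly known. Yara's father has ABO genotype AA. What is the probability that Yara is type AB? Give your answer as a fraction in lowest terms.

Yara's mother's ABO genotype from AB × AO: 1/4 AA, 1/4 AB, 1/4 AO, 1/4 BO.
Crossing each possibility with the father AA and summing P(type AB): 1/4·0 + 1/4·1/2 + 1/4·0 + 1/4·1/2 = 1/4.

1/4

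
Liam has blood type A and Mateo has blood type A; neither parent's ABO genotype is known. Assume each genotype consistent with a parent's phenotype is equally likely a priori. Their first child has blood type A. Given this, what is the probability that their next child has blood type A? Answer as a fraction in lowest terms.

19/20

Possible genotypes: Liam ∈ {I^A I^A, I^A i}; Mateo ∈ {I^A I^A, I^A i}.
Weight each parental genotype pair by prior × P(type-A child):
  I^A I^A × I^A I^A: posterior weight 4/15; P(next child type A) = 1.
  I^A I^A × I^A i: posterior weight 4/15; P(next child type A) = 1.
  I^A i × I^A I^A: posterior weight 4/15; P(next child type A) = 1.
  I^A i × I^A i: posterior weight 1/5; P(next child type A) = 3/4.
Weighted sum = 19/20.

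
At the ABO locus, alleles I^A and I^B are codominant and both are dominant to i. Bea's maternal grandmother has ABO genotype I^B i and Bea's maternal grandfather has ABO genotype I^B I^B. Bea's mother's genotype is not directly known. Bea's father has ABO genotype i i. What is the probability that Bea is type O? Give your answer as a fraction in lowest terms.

Bea's mother's ABO genotype from I^B i × I^B I^B: 1/2 I^B I^B, 1/2 I^B i.
Crossing each possibility with the father i i and summing P(type O): 1/2·0 + 1/2·1/2 = 1/4.

1/4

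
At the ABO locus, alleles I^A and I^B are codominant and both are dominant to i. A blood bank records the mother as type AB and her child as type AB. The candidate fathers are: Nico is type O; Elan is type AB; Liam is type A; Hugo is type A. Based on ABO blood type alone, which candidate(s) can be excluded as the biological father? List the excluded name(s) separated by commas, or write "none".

Nico

A candidate is excluded only if no genotype consistent with his phenotype could produce a type AB child with a type AB mother.
Nico (type O): no genotype consistent with that phenotype can produce a type-AB child with a type-AB mother.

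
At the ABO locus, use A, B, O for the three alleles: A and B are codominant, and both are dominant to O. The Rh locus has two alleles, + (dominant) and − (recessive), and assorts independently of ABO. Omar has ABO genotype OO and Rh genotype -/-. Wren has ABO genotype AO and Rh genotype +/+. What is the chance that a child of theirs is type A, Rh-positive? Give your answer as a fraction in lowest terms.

ABO cross OO × AO → offspring phenotypes: 1/2 O, 1/2 A.
Rh cross -/- × +/+ → 1 Rh+.
Independent loci: P(type A, Rh-positive) = 1/2 × 1 = 1/2.

1/2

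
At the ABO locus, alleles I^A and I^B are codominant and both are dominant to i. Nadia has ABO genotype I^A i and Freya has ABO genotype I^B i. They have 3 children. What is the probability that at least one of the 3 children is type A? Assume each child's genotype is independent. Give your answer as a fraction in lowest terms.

37/64

ABO cross I^A i × I^B i → 1/4 O, 1/4 A, 1/4 B, 1/4 AB.
So P(type A) = 1/4 per child.
P(none) = (3/4)^3 = 27/64; P(at least one) = 1 − 27/64 = 37/64.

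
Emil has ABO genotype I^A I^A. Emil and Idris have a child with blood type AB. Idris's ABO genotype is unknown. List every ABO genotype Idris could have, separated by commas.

I^A I^B, I^B I^B, I^B i

For each candidate genotype of Idris, check whether crossing it with I^A I^A can produce every observed child phenotype.
  I^A I^A → possible child types {A} ✗
  I^A I^B → possible child types {A, AB} ✓
  I^A i → possible child types {A} ✗
  I^B I^B → possible child types {AB} ✓
  I^B i → possible child types {A, AB} ✓
  i i → possible child types {A} ✗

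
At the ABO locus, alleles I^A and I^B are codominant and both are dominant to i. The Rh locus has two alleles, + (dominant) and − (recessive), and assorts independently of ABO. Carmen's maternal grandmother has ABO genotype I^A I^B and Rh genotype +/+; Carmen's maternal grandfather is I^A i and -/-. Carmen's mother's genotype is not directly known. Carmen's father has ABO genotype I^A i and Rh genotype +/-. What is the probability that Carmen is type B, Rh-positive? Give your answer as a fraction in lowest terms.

Carmen's mother's ABO genotype from I^A I^B × I^A i: 1/4 I^A I^A, 1/4 I^A I^B, 1/4 I^A i, 1/4 I^B i.
Crossing each possibility with the father I^A i and summing P(type B): 1/4·0 + 1/4·1/4 + 1/4·0 + 1/4·1/4 = 1/8.
Similarly for Rh via the mother's Rh distribution: P(Rh+) = 3/4.
Independent loci: 1/8 × 3/4 = 3/32.

3/32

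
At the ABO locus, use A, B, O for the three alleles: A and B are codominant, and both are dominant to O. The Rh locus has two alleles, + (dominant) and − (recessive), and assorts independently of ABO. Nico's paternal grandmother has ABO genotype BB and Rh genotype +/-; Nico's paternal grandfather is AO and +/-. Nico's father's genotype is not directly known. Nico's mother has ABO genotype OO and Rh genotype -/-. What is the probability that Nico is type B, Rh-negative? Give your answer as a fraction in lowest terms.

1/4

Nico's father's ABO genotype from BB × AO: 1/2 AB, 1/2 BO.
Crossing each possibility with the mother OO and summing P(type B): 1/2·1/2 + 1/2·1/2 = 1/2.
Similarly for Rh via the father's Rh distribution: P(Rh-) = 1/2.
Independent loci: 1/2 × 1/2 = 1/4.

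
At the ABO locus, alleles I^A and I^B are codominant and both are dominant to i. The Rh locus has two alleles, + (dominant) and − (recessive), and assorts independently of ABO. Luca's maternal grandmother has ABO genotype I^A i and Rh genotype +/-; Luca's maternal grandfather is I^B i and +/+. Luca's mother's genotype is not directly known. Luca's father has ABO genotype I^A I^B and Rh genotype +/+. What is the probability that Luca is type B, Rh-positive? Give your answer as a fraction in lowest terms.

3/8

Luca's mother's ABO genotype from I^A i × I^B i: 1/4 I^A I^B, 1/4 I^A i, 1/4 I^B i, 1/4 i i.
Crossing each possibility with the father I^A I^B and summing P(type B): 1/4·1/4 + 1/4·1/4 + 1/4·1/2 + 1/4·1/2 = 3/8.
Similarly for Rh via the mother's Rh distribution: P(Rh+) = 1.
Independent loci: 3/8 × 1 = 3/8.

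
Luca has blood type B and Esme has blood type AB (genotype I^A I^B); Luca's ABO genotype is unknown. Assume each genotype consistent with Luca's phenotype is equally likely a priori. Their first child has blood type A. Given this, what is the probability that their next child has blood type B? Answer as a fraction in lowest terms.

Possible genotypes: Luca ∈ {I^B I^B, I^B i}; Esme ∈ {I^A I^B}.
Weight each parental genotype pair by prior × P(type-A child):
  I^B i × I^A I^B: posterior weight 1; P(next child type B) = 1/2.
Weighted sum = 1/2.

1/2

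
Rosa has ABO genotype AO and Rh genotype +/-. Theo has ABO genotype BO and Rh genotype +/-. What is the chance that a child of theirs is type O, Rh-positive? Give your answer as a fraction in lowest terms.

3/16

ABO cross AO × BO → offspring phenotypes: 1/4 O, 1/4 A, 1/4 B, 1/4 AB.
Rh cross +/- × +/- → 3/4 Rh+, 1/4 Rh-.
Independent loci: P(type O, Rh-positive) = 1/4 × 3/4 = 3/16.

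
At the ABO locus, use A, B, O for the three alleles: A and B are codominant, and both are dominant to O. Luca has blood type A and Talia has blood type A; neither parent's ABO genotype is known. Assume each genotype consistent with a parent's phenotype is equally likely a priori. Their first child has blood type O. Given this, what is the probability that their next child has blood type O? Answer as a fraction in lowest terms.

Possible genotypes: Luca ∈ {AA, AO}; Talia ∈ {AA, AO}.
Weight each parental genotype pair by prior × P(type-O child):
  AO × AO: posterior weight 1; P(next child type O) = 1/4.
Weighted sum = 1/4.

1/4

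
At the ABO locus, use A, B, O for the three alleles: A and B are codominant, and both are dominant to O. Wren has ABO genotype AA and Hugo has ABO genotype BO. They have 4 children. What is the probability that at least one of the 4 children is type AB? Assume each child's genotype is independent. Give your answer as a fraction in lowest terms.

15/16

ABO cross AA × BO → 1/2 A, 1/2 AB.
So P(type AB) = 1/2 per child.
P(none) = (1/2)^4 = 1/16; P(at least one) = 1 − 1/16 = 15/16.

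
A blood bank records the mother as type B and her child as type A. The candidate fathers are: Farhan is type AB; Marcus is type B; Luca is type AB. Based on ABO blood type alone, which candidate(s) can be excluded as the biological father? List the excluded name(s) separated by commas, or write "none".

Marcus

A candidate is excluded only if no genotype consistent with his phenotype could produce a type A child with a type B mother.
Marcus (type B): no genotype consistent with that phenotype can produce a type-A child with a type-B mother.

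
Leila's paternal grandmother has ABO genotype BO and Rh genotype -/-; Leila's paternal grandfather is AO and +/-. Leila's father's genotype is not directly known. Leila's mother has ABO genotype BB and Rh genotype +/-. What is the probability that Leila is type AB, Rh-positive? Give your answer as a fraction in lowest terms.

5/32

Leila's father's ABO genotype from BO × AO: 1/4 AB, 1/4 AO, 1/4 BO, 1/4 OO.
Crossing each possibility with the mother BB and summing P(type AB): 1/4·1/2 + 1/4·1/2 + 1/4·0 + 1/4·0 = 1/4.
Similarly for Rh via the father's Rh distribution: P(Rh+) = 5/8.
Independent loci: 1/4 × 5/8 = 5/32.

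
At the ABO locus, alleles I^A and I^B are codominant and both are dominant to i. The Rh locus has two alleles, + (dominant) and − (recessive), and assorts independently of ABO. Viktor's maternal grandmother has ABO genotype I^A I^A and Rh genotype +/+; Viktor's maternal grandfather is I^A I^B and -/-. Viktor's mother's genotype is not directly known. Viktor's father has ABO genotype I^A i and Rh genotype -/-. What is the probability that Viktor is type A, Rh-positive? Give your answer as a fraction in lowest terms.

Viktor's mother's ABO genotype from I^A I^A × I^A I^B: 1/2 I^A I^A, 1/2 I^A I^B.
Crossing each possibility with the father I^A i and summing P(type A): 1/2·1 + 1/2·1/2 = 3/4.
Similarly for Rh via the mother's Rh distribution: P(Rh+) = 1/2.
Independent loci: 3/4 × 1/2 = 3/8.

3/8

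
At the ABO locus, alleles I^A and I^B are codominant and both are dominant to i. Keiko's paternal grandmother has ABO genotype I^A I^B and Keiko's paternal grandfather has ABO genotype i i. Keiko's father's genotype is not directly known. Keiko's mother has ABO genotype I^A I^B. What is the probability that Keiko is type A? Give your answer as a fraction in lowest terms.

3/8

Keiko's father's ABO genotype from I^A I^B × i i: 1/2 I^A i, 1/2 I^B i.
Crossing each possibility with the mother I^A I^B and summing P(type A): 1/2·1/2 + 1/2·1/4 = 3/8.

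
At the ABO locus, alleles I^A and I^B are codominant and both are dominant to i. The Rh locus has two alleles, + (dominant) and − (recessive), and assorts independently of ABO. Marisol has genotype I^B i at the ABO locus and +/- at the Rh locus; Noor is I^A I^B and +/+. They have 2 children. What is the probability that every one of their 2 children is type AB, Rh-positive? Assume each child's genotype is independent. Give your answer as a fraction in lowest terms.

1/16

ABO cross I^B i × I^A I^B → 1/4 A, 1/2 B, 1/4 AB.
Rh cross +/- × +/+ → 1 Rh+; so P(type AB, Rh-positive) = 1/4 × 1 = 1/4 per child.
All 2 independent: (1/4)^2 = 1/16.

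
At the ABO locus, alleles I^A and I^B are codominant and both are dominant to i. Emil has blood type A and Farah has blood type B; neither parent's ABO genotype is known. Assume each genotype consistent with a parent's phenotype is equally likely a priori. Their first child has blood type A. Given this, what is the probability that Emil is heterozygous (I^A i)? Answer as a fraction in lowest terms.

1/3

Possible genotypes: Emil ∈ {I^A I^A, I^A i}; Farah ∈ {I^B I^B, I^B i}.
Weight each parental genotype pair by prior × P(type-A child):
  I^A I^A × I^B i: posterior weight 2/3.
  I^A i × I^B i: posterior weight 1/3.
Sum the posterior weight over pairs where Emil is I^A i: 1/3.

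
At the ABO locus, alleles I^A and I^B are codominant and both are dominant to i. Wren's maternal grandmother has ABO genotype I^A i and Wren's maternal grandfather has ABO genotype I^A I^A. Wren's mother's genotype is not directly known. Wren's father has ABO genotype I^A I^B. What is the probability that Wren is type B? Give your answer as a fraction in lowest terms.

Wren's mother's ABO genotype from I^A i × I^A I^A: 1/2 I^A I^A, 1/2 I^A i.
Crossing each possibility with the father I^A I^B and summing P(type B): 1/2·0 + 1/2·1/4 = 1/8.

1/8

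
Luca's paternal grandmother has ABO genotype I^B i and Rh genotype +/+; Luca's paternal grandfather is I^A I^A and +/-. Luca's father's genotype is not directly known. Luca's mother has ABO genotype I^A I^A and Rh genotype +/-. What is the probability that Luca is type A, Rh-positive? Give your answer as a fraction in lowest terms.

Luca's father's ABO genotype from I^B i × I^A I^A: 1/2 I^A I^B, 1/2 I^A i.
Crossing each possibility with the mother I^A I^A and summing P(type A): 1/2·1/2 + 1/2·1 = 3/4.
Similarly for Rh via the father's Rh distribution: P(Rh+) = 7/8.
Independent loci: 3/4 × 7/8 = 21/32.

21/32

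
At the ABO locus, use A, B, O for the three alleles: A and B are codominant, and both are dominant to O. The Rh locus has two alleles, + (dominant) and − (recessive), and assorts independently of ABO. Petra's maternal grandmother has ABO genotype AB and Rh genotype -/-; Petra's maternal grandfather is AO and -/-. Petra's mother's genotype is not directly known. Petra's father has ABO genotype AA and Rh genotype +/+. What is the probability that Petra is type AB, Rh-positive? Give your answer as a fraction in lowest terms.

Petra's mother's ABO genotype from AB × AO: 1/4 AA, 1/4 AB, 1/4 AO, 1/4 BO.
Crossing each possibility with the father AA and summing P(type AB): 1/4·0 + 1/4·1/2 + 1/4·0 + 1/4·1/2 = 1/4.
Similarly for Rh via the mother's Rh distribution: P(Rh+) = 1.
Independent loci: 1/4 × 1 = 1/4.

1/4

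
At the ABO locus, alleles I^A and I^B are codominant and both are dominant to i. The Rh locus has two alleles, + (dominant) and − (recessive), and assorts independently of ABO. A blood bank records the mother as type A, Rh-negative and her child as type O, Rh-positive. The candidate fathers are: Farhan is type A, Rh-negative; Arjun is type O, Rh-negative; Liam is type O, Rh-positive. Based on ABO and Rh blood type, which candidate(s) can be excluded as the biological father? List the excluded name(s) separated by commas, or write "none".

A candidate is excluded only if no genotype consistent with his phenotype could produce a type O, Rh-positive child with a type A, Rh-negative mother.
Farhan (type A, Rh-): no genotype consistent with that phenotype can produce a type-O Rh+ child with a type-A mother.
Arjun (type O, Rh-): no genotype consistent with that phenotype can produce a type-O Rh+ child with a type-A mother.

Farhan, Arjun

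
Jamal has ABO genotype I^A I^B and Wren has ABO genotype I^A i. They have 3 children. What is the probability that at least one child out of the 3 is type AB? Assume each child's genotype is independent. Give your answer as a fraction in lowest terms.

37/64

ABO cross I^A I^B × I^A i → 1/2 A, 1/4 B, 1/4 AB.
So P(type AB) = 1/4 per child.
P(none) = (3/4)^3 = 27/64; P(at least one) = 1 − 27/64 = 37/64.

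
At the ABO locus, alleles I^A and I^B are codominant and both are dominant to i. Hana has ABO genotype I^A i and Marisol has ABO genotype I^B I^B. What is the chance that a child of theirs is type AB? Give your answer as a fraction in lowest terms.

1/2

ABO cross I^A i × I^B I^B → offspring phenotypes: 1/2 B, 1/2 AB.
So P(type AB) = 1/2.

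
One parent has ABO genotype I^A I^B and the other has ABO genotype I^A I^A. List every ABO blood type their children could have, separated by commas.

Gametes from I^A I^B × I^A I^A give offspring ABO genotypes I^A I^A, I^A I^B, i.e. phenotypes A, AB.

A, AB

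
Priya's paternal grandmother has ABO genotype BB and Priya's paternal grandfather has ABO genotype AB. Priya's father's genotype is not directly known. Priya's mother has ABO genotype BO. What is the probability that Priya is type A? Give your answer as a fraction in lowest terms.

Priya's father's ABO genotype from BB × AB: 1/2 AB, 1/2 BB.
Crossing each possibility with the mother BO and summing P(type A): 1/2·1/4 + 1/2·0 = 1/8.

1/8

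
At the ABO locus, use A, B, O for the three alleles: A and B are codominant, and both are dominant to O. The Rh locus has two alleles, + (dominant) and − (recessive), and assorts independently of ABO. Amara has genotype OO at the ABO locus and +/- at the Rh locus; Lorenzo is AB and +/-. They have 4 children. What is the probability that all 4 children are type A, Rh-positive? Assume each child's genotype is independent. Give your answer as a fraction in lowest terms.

81/4096

ABO cross OO × AB → 1/2 A, 1/2 B.
Rh cross +/- × +/- → 3/4 Rh+, 1/4 Rh-; so P(type A, Rh-positive) = 1/2 × 3/4 = 3/8 per child.
All 4 independent: (3/8)^4 = 81/4096.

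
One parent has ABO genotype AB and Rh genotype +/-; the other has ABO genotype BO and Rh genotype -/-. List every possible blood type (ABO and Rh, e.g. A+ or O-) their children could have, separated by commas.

Gametes from AB × BO give offspring ABO genotypes AB, AO, BB, BO, i.e. phenotypes A, B, AB.
Rh cross +/- × -/- → phenotypes Rh+, Rh-.
Combining independently: A+, A-, B+, B-, AB+, AB-.

A+, A-, B+, B-, AB+, AB-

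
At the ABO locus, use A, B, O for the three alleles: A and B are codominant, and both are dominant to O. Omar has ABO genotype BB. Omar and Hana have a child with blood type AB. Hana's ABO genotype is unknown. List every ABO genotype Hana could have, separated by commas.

AA, AB, AO

For each candidate genotype of Hana, check whether crossing it with BB can produce every observed child phenotype.
  AA → possible child types {AB} ✓
  AB → possible child types {B, AB} ✓
  AO → possible child types {B, AB} ✓
  BB → possible child types {B} ✗
  BO → possible child types {B} ✗
  OO → possible child types {B} ✗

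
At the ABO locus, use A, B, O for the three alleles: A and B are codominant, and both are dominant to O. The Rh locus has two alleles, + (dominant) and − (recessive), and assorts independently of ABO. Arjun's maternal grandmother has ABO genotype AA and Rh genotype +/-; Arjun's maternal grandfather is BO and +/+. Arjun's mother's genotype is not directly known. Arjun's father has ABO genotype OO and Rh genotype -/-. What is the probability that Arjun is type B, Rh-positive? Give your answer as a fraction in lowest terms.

3/16

Arjun's mother's ABO genotype from AA × BO: 1/2 AB, 1/2 AO.
Crossing each possibility with the father OO and summing P(type B): 1/2·1/2 + 1/2·0 = 1/4.
Similarly for Rh via the mother's Rh distribution: P(Rh+) = 3/4.
Independent loci: 1/4 × 3/4 = 3/16.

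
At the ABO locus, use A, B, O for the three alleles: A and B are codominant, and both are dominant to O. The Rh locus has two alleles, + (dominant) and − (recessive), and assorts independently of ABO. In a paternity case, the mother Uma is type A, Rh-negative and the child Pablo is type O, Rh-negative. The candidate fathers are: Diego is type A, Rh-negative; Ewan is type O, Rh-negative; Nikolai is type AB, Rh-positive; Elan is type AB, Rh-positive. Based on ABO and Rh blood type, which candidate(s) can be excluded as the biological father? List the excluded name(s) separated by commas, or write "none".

Nikolai, Elan

A candidate is excluded only if no genotype consistent with his phenotype could produce a type O, Rh-negative child with a type A, Rh-negative mother.
Nikolai (type AB, Rh+): no genotype consistent with that phenotype can produce a type-O Rh- child with a type-A mother.
Elan (type AB, Rh+): no genotype consistent with that phenotype can produce a type-O Rh- child with a type-A mother.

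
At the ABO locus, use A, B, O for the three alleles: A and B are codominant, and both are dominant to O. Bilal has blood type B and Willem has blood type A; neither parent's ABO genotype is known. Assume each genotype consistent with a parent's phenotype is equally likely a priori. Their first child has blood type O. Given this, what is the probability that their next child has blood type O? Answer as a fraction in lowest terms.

Possible genotypes: Bilal ∈ {BB, BO}; Willem ∈ {AA, AO}.
Weight each parental genotype pair by prior × P(type-O child):
  BO × AO: posterior weight 1; P(next child type O) = 1/4.
Weighted sum = 1/4.

1/4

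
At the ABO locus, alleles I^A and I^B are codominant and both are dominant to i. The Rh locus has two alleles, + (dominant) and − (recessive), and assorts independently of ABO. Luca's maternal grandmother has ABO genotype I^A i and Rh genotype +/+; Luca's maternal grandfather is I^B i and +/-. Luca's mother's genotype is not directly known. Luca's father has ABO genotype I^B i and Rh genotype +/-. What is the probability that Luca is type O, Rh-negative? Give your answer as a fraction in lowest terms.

1/32

Luca's mother's ABO genotype from I^A i × I^B i: 1/4 I^A I^B, 1/4 I^A i, 1/4 I^B i, 1/4 i i.
Crossing each possibility with the father I^B i and summing P(type O): 1/4·0 + 1/4·1/4 + 1/4·1/4 + 1/4·1/2 = 1/4.
Similarly for Rh via the mother's Rh distribution: P(Rh-) = 1/8.
Independent loci: 1/4 × 1/8 = 1/32.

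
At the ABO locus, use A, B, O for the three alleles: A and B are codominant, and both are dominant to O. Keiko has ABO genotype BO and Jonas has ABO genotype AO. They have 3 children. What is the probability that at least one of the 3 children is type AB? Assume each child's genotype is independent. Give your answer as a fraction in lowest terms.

ABO cross BO × AO → 1/4 O, 1/4 A, 1/4 B, 1/4 AB.
So P(type AB) = 1/4 per child.
P(none) = (3/4)^3 = 27/64; P(at least one) = 1 − 27/64 = 37/64.

37/64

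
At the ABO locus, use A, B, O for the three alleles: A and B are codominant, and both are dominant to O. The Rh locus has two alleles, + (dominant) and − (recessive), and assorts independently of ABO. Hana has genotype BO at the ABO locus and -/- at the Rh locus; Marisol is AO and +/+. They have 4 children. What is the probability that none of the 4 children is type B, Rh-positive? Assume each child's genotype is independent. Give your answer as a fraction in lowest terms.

81/256

ABO cross BO × AO → 1/4 O, 1/4 A, 1/4 B, 1/4 AB.
Rh cross -/- × +/+ → 1 Rh+; so P(type B, Rh-positive) = 1/4 × 1 = 1/4 per child.
P(not type B, Rh-positive) = 3/4 for one child; (3/4)^4 = 81/256.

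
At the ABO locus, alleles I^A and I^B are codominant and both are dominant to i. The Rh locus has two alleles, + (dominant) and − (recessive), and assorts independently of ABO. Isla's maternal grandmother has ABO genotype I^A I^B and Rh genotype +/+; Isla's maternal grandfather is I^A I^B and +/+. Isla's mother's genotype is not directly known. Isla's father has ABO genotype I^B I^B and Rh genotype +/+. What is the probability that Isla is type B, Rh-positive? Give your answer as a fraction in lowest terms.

Isla's mother's ABO genotype from I^A I^B × I^A I^B: 1/4 I^A I^A, 1/2 I^A I^B, 1/4 I^B I^B.
Crossing each possibility with the father I^B I^B and summing P(type B): 1/4·0 + 1/2·1/2 + 1/4·1 = 1/2.
Similarly for Rh via the mother's Rh distribution: P(Rh+) = 1.
Independent loci: 1/2 × 1 = 1/2.

1/2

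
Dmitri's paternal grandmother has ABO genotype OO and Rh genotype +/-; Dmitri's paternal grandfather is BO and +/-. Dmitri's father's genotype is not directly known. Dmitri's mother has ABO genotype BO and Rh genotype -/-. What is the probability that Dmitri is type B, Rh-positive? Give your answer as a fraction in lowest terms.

Dmitri's father's ABO genotype from OO × BO: 1/2 BO, 1/2 OO.
Crossing each possibility with the mother BO and summing P(type B): 1/2·3/4 + 1/2·1/2 = 5/8.
Similarly for Rh via the father's Rh distribution: P(Rh+) = 1/2.
Independent loci: 5/8 × 1/2 = 5/16.

5/16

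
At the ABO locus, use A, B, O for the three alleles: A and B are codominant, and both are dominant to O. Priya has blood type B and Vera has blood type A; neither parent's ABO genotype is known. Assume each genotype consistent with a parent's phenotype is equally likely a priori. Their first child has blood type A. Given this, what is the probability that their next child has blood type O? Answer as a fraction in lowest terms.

Possible genotypes: Priya ∈ {BB, BO}; Vera ∈ {AA, AO}.
Weight each parental genotype pair by prior × P(type-A child):
  BO × AA: posterior weight 2/3; P(next child type O) = 0.
  BO × AO: posterior weight 1/3; P(next child type O) = 1/4.
Weighted sum = 1/12.

1/12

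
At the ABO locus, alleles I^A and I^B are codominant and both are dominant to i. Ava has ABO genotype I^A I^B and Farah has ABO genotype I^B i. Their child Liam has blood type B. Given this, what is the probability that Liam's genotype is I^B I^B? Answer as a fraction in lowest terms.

1/2

Cross I^A I^B × I^B i → 1/4 I^A I^B, 1/4 I^A i, 1/4 I^B I^B, 1/4 I^B i.
Type-B genotypes among offspring: I^B I^B (1/4), I^B i (1/4); total 1/2.
P(I^B I^B | type B) = (1/4) / (1/2) = 1/2.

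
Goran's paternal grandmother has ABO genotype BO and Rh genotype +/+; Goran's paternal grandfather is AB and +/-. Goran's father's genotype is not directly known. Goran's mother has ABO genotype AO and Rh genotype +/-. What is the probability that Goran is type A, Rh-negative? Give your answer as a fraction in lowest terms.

3/64

Goran's father's ABO genotype from BO × AB: 1/4 AB, 1/4 AO, 1/4 BB, 1/4 BO.
Crossing each possibility with the mother AO and summing P(type A): 1/4·1/2 + 1/4·3/4 + 1/4·0 + 1/4·1/4 = 3/8.
Similarly for Rh via the father's Rh distribution: P(Rh-) = 1/8.
Independent loci: 3/8 × 1/8 = 3/64.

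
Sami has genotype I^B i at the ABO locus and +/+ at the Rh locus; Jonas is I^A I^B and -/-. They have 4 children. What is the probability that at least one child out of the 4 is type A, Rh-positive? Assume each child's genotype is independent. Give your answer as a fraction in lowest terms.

ABO cross I^B i × I^A I^B → 1/4 A, 1/2 B, 1/4 AB.
Rh cross +/+ × -/- → 1 Rh+; so P(type A, Rh-positive) = 1/4 × 1 = 1/4 per child.
P(none) = (3/4)^4 = 81/256; P(at least one) = 1 − 81/256 = 175/256.

175/256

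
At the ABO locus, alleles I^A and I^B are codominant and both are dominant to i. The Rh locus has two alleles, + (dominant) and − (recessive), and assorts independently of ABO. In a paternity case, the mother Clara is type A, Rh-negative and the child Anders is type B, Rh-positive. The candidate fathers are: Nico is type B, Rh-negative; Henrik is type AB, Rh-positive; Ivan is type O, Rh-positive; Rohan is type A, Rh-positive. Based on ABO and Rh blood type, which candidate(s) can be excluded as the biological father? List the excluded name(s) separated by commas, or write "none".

Nico, Ivan, Rohan

A candidate is excluded only if no genotype consistent with his phenotype could produce a type B, Rh-positive child with a type A, Rh-negative mother.
Nico (type B, Rh-): no genotype consistent with that phenotype can produce a type-B Rh+ child with a type-A mother.
Ivan (type O, Rh+): no genotype consistent with that phenotype can produce a type-B Rh+ child with a type-A mother.
Rohan (type A, Rh+): no genotype consistent with that phenotype can produce a type-B Rh+ child with a type-A mother.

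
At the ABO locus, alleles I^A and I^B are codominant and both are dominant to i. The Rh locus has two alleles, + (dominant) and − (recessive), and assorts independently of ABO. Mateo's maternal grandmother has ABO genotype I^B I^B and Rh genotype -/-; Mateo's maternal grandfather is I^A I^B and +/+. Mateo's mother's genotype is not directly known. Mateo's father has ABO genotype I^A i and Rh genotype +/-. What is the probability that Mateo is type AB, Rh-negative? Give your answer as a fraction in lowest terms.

3/32

Mateo's mother's ABO genotype from I^B I^B × I^A I^B: 1/2 I^A I^B, 1/2 I^B I^B.
Crossing each possibility with the father I^A i and summing P(type AB): 1/2·1/4 + 1/2·1/2 = 3/8.
Similarly for Rh via the mother's Rh distribution: P(Rh-) = 1/4.
Independent loci: 3/8 × 1/4 = 3/32.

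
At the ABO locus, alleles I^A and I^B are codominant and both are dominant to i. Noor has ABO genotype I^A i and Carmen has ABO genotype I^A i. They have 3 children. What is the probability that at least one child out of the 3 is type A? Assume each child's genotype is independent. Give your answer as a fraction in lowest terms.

ABO cross I^A i × I^A i → 1/4 O, 3/4 A.
So P(type A) = 3/4 per child.
P(none) = (1/4)^3 = 1/64; P(at least one) = 1 − 1/64 = 63/64.

63/64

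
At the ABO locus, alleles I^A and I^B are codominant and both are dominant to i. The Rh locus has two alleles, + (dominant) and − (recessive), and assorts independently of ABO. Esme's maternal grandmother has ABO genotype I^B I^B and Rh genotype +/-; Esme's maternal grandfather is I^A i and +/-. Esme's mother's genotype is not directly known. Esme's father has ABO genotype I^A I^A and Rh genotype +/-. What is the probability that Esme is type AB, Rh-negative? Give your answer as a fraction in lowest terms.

Esme's mother's ABO genotype from I^B I^B × I^A i: 1/2 I^A I^B, 1/2 I^B i.
Crossing each possibility with the father I^A I^A and summing P(type AB): 1/2·1/2 + 1/2·1/2 = 1/2.
Similarly for Rh via the mother's Rh distribution: P(Rh-) = 1/4.
Independent loci: 1/2 × 1/4 = 1/8.

1/8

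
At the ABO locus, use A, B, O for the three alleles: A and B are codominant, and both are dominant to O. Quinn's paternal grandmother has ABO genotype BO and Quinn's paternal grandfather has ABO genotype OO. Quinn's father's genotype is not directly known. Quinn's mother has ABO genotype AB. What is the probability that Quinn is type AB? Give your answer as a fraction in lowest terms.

Quinn's father's ABO genotype from BO × OO: 1/2 BO, 1/2 OO.
Crossing each possibility with the mother AB and summing P(type AB): 1/2·1/4 + 1/2·0 = 1/8.

1/8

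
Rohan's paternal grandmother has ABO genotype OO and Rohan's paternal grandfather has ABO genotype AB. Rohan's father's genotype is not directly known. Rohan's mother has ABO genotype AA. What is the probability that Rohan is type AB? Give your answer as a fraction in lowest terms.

1/4

Rohan's father's ABO genotype from OO × AB: 1/2 AO, 1/2 BO.
Crossing each possibility with the mother AA and summing P(type AB): 1/2·0 + 1/2·1/2 = 1/4.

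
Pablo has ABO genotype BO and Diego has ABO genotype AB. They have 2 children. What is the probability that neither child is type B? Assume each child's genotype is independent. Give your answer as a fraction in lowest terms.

1/4

ABO cross BO × AB → 1/4 A, 1/2 B, 1/4 AB.
So P(type B) = 1/2 per child.
P(not type B) = 1/2 for one child; (1/2)^2 = 1/4.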